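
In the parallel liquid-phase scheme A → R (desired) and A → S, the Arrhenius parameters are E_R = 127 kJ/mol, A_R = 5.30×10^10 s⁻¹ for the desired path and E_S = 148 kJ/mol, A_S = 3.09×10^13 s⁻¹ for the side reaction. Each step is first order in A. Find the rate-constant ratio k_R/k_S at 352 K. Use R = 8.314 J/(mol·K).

k_R/k_S = (A_R/A_S)·exp[−(E_R−E_S)/(RT)] = (A_R/A_S)·exp[(E_S−E_R)/(RT)].
(E_S−E_R)/(RT) = (148−127)×10³/(8.314×352) = 21000/2927 = 7.176.
k_R/k_S = (5.30×10^10/3.09×10^13)·exp(7.176) = 0.001715 × 1307 = 2.24.
Since E_R < E_S, lowering the temperature improves selectivity toward R.

2.24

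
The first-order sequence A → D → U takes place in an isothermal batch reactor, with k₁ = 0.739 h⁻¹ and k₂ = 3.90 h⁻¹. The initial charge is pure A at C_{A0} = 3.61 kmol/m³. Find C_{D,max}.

At the optimum, C_{D,max}/C_{A0} = (k₁/k₂)^[k₂/(k₂−k₁)].
= (0.739/3.90)^(3.90/(3.90−0.739)) = (0.1895)^(1.234) = 0.1284.
C_{D,max} = 0.1284×3.61 = 0.464 kmol/m³.

0.464 kmol/m³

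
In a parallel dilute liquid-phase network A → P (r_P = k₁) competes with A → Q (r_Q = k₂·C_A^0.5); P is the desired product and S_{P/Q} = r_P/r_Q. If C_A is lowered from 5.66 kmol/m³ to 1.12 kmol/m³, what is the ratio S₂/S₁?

S_{P/Q} = (k₁/k₂)·C_A^-0.5, so S₂/S₁ = (C_{A,2}/C_{A,1})^-0.5.
= (1.12/5.66)^(-0.5) = (0.1979)^(-0.5) = 2.25.
Selectivity toward P rises as C_A falls — low-concentration operation is favoured.

2.25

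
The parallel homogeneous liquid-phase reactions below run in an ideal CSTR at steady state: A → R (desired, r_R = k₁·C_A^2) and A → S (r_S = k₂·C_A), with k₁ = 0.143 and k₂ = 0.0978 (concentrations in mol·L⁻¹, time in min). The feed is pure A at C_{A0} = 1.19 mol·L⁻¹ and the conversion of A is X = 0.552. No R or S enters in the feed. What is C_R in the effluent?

Exit C_A = C_{A0}(1−X) = 1.19×0.448 = 0.5331 mol·L⁻¹.
A CSTR operates uniformly at the exit composition, giving r_R = 0.04064 and r_S = 0.05214 (each k·C_A^n at C_A = 0.5331).
Fraction of consumed A going to R: r_R/(r_R+r_S) = 0.4380.
C_R = 0.4380·C_{A0}·X = 0.4380×1.19×0.552 = 0.288 mol·L⁻¹.

0.288 mol·L⁻¹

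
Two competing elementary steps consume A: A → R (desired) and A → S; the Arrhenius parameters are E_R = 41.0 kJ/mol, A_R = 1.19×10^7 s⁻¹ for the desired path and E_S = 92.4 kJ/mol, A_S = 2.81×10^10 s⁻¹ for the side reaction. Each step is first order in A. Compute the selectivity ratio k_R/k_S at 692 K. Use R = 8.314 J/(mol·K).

Since both paths have the same order in A, the concentration cancels and S_{R/S} = k_R/k_S = (A_R/A_S)·exp[(E_S−E_R)/(RT)].
(E_S−E_R)/(RT) = (92.4−41.0)×10³/(8.314×692) = 51400/5753 = 8.934.
k_R/k_S = (1.19×10^7/2.81×10^10)·exp(8.934) = 4.235×10^-4 × 7586 = 3.21.
Since E_R < E_S, lowering the temperature improves selectivity toward R.

3.21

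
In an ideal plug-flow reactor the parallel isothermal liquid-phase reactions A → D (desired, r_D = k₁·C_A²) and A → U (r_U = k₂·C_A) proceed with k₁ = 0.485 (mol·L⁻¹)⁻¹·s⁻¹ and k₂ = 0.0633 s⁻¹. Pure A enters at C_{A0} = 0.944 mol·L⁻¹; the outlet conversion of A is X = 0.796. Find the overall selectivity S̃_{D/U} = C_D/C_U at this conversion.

3.79

C_A = C_{A0}(1−X) = 0.1926 mol·L⁻¹.
Along a PFR/batch, dC_U/dC_A = −r_U/(r_D+r_U) = −k₂/(k₂+k₁·C_A).
Integrating from C_{A0} to C_A: C_U = (0.0633/0.485)·ln[(0.0633+0.485·0.944)/(0.0633+0.485·0.193)] = 0.1305·ln(0.5211/0.1567) = 0.1568 mol·L⁻¹.
Then C_D = (C_{A0}−C_A) − C_U = 0.7514 − 0.1568 = 0.5946 mol·L⁻¹.
S̃_{D/U} = C_D/C_U = 0.5946/0.1568 = 3.79.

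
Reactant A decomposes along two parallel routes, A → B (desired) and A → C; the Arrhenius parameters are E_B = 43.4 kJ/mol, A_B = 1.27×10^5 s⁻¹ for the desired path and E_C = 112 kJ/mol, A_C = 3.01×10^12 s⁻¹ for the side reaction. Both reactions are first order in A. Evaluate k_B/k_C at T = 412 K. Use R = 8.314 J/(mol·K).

21.0

With equal orders, S_{B/C} = k_B/k_C = (A_B/A_C)·exp[(E_C−E_B)/(RT)].
(E_C−E_B)/(RT) = (112−43.4)×10³/(8.314×412) = 68600/3425 = 20.03.
k_B/k_C = (1.27×10^5/3.01×10^12)·exp(20.03) = 4.219×10^-8 × 4.985×10^8 = 21.0.
Since E_B < E_C, lowering the temperature improves selectivity toward B.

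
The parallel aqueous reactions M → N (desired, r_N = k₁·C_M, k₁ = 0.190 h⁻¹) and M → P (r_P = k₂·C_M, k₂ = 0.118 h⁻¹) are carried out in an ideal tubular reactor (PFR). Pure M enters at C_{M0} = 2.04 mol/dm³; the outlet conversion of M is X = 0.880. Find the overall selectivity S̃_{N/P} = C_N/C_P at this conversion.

1.61

C_M = C_{M0}(1−X) = 0.2448 mol/dm³.
Both paths are first order in M, so the instantaneous fraction to N is constant: dC_N/d(−C_M) = k₁/(k₁+k₂) = 0.6169.
C_N = 0.6169·(C_{M0}−C_M) = 0.6169×1.795 = 1.11 mol/dm³.
C_P = (C_{M0}−C_M)−C_N = 0.6878 mol/dm³; S̃_{N/P} = 1.107/0.6878 = 1.61.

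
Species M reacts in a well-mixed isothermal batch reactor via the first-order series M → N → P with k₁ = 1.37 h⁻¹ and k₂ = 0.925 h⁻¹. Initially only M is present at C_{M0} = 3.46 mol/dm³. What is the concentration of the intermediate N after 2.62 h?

0.650 mol/dm³

The intermediate concentration in a first-order A→B→C sequence is C_N = k₁C_{M0}(e^(−k₁t) − e^(−k₂t))/(k₂−k₁).
e^(−k₁t) = e^(−1.37×2.62) = e^(−3.589) = 0.02761; e^(−k₂t) = e^(−2.424) = 0.08861.
C_N = 1.37×3.46/(0.925−1.37) × (0.02761−0.08861) = (-10.65)×(-0.06100) = 0.6497 mol/dm³.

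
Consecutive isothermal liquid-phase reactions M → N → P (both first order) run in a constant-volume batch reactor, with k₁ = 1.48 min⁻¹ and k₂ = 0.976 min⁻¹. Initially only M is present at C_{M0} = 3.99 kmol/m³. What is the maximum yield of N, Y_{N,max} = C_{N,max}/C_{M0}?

Evaluating C_N at t_opt = ln(k₂/k₁)/(k₂−k₁) gives C_{N,max}/C_{M0} = (k₁/k₂)^[k₂/(k₂−k₁)].
= (1.48/0.976)^(0.976/(0.976−1.48)) = (1.516)^(-1.937) = 0.4465.

0.447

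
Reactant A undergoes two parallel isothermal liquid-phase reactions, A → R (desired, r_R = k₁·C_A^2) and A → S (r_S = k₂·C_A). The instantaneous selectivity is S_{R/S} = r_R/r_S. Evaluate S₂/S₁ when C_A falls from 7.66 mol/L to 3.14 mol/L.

S_{R/S} = (k₁/k₂)·C_A, so S₂/S₁ = (C_{A,2}/C_{A,1}).
= 3.14/7.66 = 0.410.

0.410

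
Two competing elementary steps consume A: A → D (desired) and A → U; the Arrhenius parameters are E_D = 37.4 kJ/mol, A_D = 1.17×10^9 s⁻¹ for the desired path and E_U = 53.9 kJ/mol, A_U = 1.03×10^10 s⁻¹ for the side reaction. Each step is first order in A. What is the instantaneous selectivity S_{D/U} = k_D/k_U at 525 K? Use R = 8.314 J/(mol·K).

With equal orders, S_{D/U} = k_D/k_U = (A_D/A_U)·exp[(E_U−E_D)/(RT)].
(E_U−E_D)/(RT) = (53.9−37.4)×10³/(8.314×525) = 16500/4365 = 3.780.
k_D/k_U = (1.17×10^9/1.03×10^10)·exp(3.780) = 0.1136 × 43.82 = 4.98.
Since E_D < E_U, lowering the temperature improves selectivity toward D.

4.98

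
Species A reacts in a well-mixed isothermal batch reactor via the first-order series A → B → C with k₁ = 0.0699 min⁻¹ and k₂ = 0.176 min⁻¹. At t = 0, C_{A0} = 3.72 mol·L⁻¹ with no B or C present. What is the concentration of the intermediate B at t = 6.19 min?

For first-order series with pure A initially, C_B(t) = k₁C_{A0}/(k₂−k₁)·(e^(−k₁t) − e^(−k₂t)).
e^(−k₁t) = e^(−0.0699×6.19) = e^(−0.4327) = 0.6488; e^(−k₂t) = e^(−1.089) = 0.3364.
C_B = 0.0699×3.72/(0.176−0.0699) × (0.6488−0.3364) = 2.451×0.3124 = 0.7655 mol·L⁻¹.

0.766 mol·L⁻¹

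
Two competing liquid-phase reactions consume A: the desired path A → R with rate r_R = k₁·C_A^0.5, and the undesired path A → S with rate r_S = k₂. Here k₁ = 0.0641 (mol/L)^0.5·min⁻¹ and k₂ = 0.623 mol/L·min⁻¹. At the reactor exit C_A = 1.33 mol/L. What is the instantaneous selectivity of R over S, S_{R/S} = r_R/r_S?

0.119

S_{R/S} = r_R/r_S = (k₁·C_A^0.5)/(k₂) = (k₁/k₂)·C_A^0.5.
= (0.0641×1.330^0.5) / (0.623) = 0.07392/0.6230 = 0.119.
Since the desired path is higher order in A, keeping C_A high (PFR or concentrated feed) favours R.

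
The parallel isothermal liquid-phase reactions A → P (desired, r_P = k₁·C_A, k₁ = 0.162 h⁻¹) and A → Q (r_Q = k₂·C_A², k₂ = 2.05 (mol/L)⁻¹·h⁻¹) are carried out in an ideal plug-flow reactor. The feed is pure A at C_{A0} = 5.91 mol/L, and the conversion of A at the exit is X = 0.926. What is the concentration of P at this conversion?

0.194 mol/L

C_A = C_{A0}(1−X) = 0.4373 mol/L.
Along a PFR/batch, dC_P/dC_A = −r_P/(r_P+r_Q) = −k₁/(k₁+k₂·C_A).
Integrating from C_{A0} to C_A: C_P = (0.162/2.05)·ln[(0.162+2.05·5.91)/(0.162+2.05·0.437)] = 0.07902·ln(12.28/1.059) = 0.1937 mol/L.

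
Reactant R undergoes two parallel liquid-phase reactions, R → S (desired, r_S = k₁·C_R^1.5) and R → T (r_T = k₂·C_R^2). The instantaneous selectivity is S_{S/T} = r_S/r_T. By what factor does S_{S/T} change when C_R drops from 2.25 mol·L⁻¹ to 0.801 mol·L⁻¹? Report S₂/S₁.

S_{S/T} = (k₁/k₂)·C_R^-0.5, so S₂/S₁ = (C_{R,2}/C_{R,1})^-0.5.
= (0.801/2.25)^(-0.5) = (0.3560)^(-0.5) = 1.68.

1.68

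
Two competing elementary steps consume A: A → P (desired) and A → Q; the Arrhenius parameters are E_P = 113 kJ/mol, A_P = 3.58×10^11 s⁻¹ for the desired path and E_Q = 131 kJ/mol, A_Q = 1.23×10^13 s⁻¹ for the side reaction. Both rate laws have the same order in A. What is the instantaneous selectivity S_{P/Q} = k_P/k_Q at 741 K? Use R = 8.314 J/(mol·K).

k_P/k_Q = (A_P/A_Q)·exp[−(E_P−E_Q)/(RT)] = (A_P/A_Q)·exp[(E_Q−E_P)/(RT)].
(E_Q−E_P)/(RT) = (131−113)×10³/(8.314×741) = 18000/6161 = 2.922.
k_P/k_Q = (3.58×10^11/1.23×10^13)·exp(2.922) = 0.02911 × 18.57 = 0.541.
Since E_P < E_Q, lowering the temperature improves selectivity toward P.

0.541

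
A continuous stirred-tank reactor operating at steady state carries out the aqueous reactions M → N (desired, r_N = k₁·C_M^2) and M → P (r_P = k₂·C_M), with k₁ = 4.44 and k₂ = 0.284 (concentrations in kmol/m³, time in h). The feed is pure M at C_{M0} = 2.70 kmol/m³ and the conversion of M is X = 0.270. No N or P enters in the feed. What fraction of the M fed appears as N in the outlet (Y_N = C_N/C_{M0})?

Exit C_M = C_{M0}(1−X) = 2.70×0.730 = 1.971 kmol/m³.
A CSTR operates uniformly at the exit composition, giving r_N = 17.25 and r_P = 0.5598 (each k·C_M^n at C_M = 1.971).
Fraction of consumed M going to N: r_N/(r_N+r_P) = 0.9686.
C_N = 0.9686·C_{M0}·X = 0.9686×2.70×0.270 = 0.706 kmol/m³; Y_N = C_N/C_{M0} = 0.262.

0.262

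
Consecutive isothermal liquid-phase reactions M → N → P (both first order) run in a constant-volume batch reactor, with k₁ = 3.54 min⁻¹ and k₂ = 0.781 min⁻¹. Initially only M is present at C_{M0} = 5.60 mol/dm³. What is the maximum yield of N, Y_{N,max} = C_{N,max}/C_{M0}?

For a first-order series the maximum intermediate yield is C_{N,max}/C_{M0} = (k₁/k₂)^[k₂/(k₂−k₁)].
= (3.54/0.781)^(0.781/(0.781−3.54)) = (4.533)^(-0.2831) = 0.6519.

0.652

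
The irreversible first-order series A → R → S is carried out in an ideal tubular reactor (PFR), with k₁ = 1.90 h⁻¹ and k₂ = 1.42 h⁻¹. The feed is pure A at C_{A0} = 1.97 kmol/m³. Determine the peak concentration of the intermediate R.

0.832 kmol/m³

Evaluating C_R at τ_opt = ln(k₂/k₁)/(k₂−k₁) gives C_{R,max}/C_{A0} = (k₁/k₂)^[k₂/(k₂−k₁)].
= (1.90/1.42)^(1.42/(1.42−1.90)) = (1.338)^(-2.958) = 0.4225.
C_{R,max} = 0.4225×1.97 = 0.832 kmol/m³.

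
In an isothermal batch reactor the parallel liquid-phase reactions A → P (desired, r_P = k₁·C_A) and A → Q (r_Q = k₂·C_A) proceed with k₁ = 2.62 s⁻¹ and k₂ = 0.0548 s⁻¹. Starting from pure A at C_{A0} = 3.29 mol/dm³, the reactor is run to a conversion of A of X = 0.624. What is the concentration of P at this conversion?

C_A = C_{A0}(1−X) = 1.237 mol/dm³.
Both paths are first order in A, so the instantaneous fraction to P is constant: dC_P/d(−C_A) = k₁/(k₁+k₂) = 0.9795.
C_P = 0.9795·(C_{A0}−C_A) = 0.9795×2.053 = 2.01 mol/dm³.

2.01 mol/dm³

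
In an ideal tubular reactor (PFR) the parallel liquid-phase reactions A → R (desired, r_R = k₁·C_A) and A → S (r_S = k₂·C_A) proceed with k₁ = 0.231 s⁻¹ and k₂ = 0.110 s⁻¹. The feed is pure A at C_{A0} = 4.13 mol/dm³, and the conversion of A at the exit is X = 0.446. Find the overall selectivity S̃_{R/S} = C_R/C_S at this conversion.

C_A = C_{A0}(1−X) = 2.288 mol/dm³.
Both paths are first order in A, so the instantaneous fraction to R is constant: dC_R/d(−C_A) = k₁/(k₁+k₂) = 0.6774.
C_R = 0.6774·(C_{A0}−C_A) = 0.6774×1.842 = 1.25 mol/dm³.
C_S = (C_{A0}−C_A)−C_R = 0.5942 mol/dm³; S̃_{R/S} = 1.248/0.5942 = 2.10.

2.10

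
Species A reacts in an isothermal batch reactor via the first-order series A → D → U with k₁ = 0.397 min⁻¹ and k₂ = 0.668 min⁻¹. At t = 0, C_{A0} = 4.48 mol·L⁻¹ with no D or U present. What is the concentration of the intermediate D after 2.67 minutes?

1.17 mol·L⁻¹

Solving the coupled first-order balances gives C_D(t) = [k₁/(k₂−k₁)]·C_{A0}·(e^(−k₁t) − e^(−k₂t)).
e^(−k₁t) = e^(−0.397×2.67) = e^(−1.060) = 0.3465; e^(−k₂t) = e^(−1.784) = 0.1680.
C_D = 0.397×4.48/(0.668−0.397) × (0.3465−0.1680) = 6.563×0.1784 = 1.171 mol·L⁻¹.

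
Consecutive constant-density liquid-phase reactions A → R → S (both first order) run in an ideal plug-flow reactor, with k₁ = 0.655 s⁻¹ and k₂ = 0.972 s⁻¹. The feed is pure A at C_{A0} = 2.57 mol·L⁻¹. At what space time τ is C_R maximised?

For first-order series the maximum of C_R occurs at τ_opt = ln(k₂/k₁)/(k₂−k₁).
= ln(0.972/0.655)/(0.972−0.655) = ln(1.484)/0.3170 = 0.3947/0.3170 = 1.25 s.

1.25 s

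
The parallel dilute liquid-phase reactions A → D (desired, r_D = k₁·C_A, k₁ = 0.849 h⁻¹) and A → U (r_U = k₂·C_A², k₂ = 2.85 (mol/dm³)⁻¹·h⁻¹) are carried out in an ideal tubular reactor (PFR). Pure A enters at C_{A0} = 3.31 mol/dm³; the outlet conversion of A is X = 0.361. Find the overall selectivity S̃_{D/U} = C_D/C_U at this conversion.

0.111

C_A = C_{A0}(1−X) = 2.115 mol/dm³.
Along a PFR/batch, dC_D/dC_A = −r_D/(r_D+r_U) = −k₁/(k₁+k₂·C_A).
Integrating from C_{A0} to C_A: C_D = (0.849/2.85)·ln[(0.849+2.85·3.31)/(0.849+2.85·2.12)] = 0.2979·ln(10.28/6.877) = 0.1198 mol/dm³.
C_U = (C_{A0}−C_A)−C_D = 1.075 mol/dm³; S̃_{D/U} = 0.1198/1.075 = 0.111.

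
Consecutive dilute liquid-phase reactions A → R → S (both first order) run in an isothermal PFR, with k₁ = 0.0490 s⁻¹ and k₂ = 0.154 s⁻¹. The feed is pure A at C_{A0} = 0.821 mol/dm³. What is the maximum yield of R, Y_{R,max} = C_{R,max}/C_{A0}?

For a first-order series the maximum intermediate yield is C_{R,max}/C_{A0} = (k₁/k₂)^[k₂/(k₂−k₁)].
= (0.0490/0.154)^(0.154/(0.154−0.0490)) = (0.3182)^(1.467) = 0.1865.

0.186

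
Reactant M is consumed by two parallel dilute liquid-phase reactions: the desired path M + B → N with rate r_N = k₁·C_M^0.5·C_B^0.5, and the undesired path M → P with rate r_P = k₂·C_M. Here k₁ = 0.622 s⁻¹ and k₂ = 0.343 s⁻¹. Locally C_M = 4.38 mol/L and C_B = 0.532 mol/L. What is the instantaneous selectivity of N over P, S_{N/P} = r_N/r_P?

S_{N/P} = r_N/r_P = (k₁·C_M^0.5·C_B^0.5)/(k₂·C_M) = (k₁/k₂)·C_M^-0.5·C_B^0.5.
= (0.622×4.380^0.5×0.5320^0.5) / (0.343×4.380) = 0.9495/1.502 = 0.632.
The undesired path is higher order in M, so low C_M (CSTR or dilute feed) favours N.

0.632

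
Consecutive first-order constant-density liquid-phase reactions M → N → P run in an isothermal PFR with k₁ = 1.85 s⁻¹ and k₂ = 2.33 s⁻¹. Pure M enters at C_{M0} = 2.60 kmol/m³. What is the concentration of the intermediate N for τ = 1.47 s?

0.334 kmol/m³

Solving the coupled first-order balances gives C_N(τ) = [k₁/(k₂−k₁)]·C_{M0}·(e^(−k₁τ) − e^(−k₂τ)).
e^(−k₁τ) = e^(−1.85×1.47) = e^(−2.720) = 0.06591; e^(−k₂τ) = e^(−3.425) = 0.03255.
C_N = 1.85×2.60/(2.33−1.85) × (0.06591−0.03255) = 10.02×0.03336 = 0.3343 kmol/m³.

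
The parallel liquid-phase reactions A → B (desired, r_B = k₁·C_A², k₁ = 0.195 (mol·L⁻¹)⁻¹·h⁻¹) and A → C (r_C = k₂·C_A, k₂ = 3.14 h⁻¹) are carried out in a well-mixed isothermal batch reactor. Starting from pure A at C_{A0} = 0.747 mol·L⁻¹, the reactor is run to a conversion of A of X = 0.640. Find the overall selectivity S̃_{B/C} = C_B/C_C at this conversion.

0.0315

C_A = C_{A0}(1−X) = 0.2689 mol·L⁻¹.
Along a PFR/batch, dC_C/dC_A = −r_C/(r_B+r_C) = −k₂/(k₂+k₁·C_A).
Integrating from C_{A0} to C_A: C_C = (3.14/0.195)·ln[(3.14+0.195·0.747)/(3.14+0.195·0.269)] = 16.10·ln(3.286/3.192) = 0.4635 mol·L⁻¹.
Then C_B = (C_{A0}−C_A) − C_C = 0.4781 − 0.4635 = 0.01459 mol·L⁻¹.
S̃_{B/C} = C_B/C_C = 0.01459/0.4635 = 0.0315.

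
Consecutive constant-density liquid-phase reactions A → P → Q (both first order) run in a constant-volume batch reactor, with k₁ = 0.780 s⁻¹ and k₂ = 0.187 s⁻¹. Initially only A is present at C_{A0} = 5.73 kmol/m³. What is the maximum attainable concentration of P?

For a first-order series the maximum intermediate yield is C_{P,max}/C_{A0} = (k₁/k₂)^[k₂/(k₂−k₁)].
= (0.780/0.187)^(0.187/(0.187−0.780)) = (4.171)^(-0.3153) = 0.6374.
C_{P,max} = 0.6374×5.73 = 3.65 kmol/m³.

3.65 kmol/m³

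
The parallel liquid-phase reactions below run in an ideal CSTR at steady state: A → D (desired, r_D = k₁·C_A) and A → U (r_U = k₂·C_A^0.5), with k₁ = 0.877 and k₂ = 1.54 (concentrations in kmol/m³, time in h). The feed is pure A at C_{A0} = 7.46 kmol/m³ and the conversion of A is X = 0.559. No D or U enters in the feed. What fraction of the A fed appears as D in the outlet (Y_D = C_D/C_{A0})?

Exit C_A = C_{A0}(1−X) = 7.46×0.441 = 3.290 kmol/m³.
Rates in a CSTR are evaluated at the outlet concentration: r_D = 0.877×3.290 = 2.885, r_U = 1.54×3.290^0.5 = 2.793.
Fraction of consumed A going to D: r_D/(r_D+r_U) = 0.5081.
C_D = 0.5081·C_{A0}·X = 0.5081×7.46×0.559 = 2.12 kmol/m³; Y_D = C_D/C_{A0} = 0.284.

0.284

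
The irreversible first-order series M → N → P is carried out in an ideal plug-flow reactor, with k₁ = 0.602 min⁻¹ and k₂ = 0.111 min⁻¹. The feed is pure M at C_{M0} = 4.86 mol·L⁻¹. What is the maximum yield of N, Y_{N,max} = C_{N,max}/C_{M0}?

For a first-order series the maximum intermediate yield is C_{N,max}/C_{M0} = (k₁/k₂)^[k₂/(k₂−k₁)].
= (0.602/0.111)^(0.111/(0.111−0.602)) = (5.423)^(-0.2261) = 0.6823.

0.682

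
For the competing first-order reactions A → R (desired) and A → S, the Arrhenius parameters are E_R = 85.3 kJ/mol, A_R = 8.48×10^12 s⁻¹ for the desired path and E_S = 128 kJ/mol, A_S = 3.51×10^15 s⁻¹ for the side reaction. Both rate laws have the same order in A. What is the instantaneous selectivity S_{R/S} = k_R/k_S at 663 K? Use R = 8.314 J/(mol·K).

Since both paths have the same order in A, the concentration cancels and S_{R/S} = k_R/k_S = (A_R/A_S)·exp[(E_S−E_R)/(RT)].
(E_S−E_R)/(RT) = (128−85.3)×10³/(8.314×663) = 42700/5512 = 7.746.
k_R/k_S = (8.48×10^12/3.51×10^15)·exp(7.746) = 0.002416 × 2313 = 5.59.

5.59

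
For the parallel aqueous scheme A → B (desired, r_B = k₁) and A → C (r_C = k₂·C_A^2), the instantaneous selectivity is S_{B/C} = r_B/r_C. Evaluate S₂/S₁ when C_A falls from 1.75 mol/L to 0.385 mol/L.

S_{B/C} = (k₁/k₂)·C_A^-2, so S₂/S₁ = (C_{A,2}/C_{A,1})^-2.
= (0.385/1.75)^(-2) = (0.2200)^(-2) = 20.7.

20.7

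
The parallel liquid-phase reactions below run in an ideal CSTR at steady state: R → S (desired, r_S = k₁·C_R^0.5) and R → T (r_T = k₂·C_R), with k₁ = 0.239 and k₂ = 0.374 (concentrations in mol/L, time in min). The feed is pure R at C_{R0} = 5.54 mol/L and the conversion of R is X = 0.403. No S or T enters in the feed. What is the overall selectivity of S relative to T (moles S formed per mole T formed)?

0.351

Exit C_R = C_{R0}(1−X) = 5.54×0.597 = 3.307 mol/L.
Rates in a CSTR are evaluated at the outlet concentration: r_S = 0.239×3.307^0.5 = 0.4347, r_T = 0.374×3.307 = 1.237.
Overall selectivity = C_S/C_T = r_Sτ/(r_Tτ) = r_S/r_T = 0.351.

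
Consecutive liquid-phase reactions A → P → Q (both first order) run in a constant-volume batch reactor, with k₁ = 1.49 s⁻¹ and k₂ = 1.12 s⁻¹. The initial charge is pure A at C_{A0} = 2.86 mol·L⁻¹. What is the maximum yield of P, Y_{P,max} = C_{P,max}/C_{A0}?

0.421

At the optimum, C_{P,max}/C_{A0} = (k₁/k₂)^[k₂/(k₂−k₁)].
= (1.49/1.12)^(1.12/(1.12−1.49)) = (1.330)^(-3.027) = 0.4214.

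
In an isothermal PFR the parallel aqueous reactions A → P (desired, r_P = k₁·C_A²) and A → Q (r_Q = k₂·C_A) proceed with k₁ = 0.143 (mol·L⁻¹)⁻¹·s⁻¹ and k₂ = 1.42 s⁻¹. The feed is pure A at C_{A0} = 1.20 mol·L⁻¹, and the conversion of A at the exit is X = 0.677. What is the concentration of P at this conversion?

C_A = C_{A0}(1−X) = 0.3876 mol·L⁻¹.
Along a PFR/batch, dC_Q/dC_A = −r_Q/(r_P+r_Q) = −k₂/(k₂+k₁·C_A).
Integrating from C_{A0} to C_A: C_Q = (1.42/0.143)·ln[(1.42+0.143·1.20)/(1.42+0.143·0.388)] = 9.930·ln(1.592/1.475) = 0.7526 mol·L⁻¹.
Then C_P = (C_{A0}−C_A) − C_Q = 0.8124 − 0.7526 = 0.05978 mol·L⁻¹.

0.0598 mol·L⁻¹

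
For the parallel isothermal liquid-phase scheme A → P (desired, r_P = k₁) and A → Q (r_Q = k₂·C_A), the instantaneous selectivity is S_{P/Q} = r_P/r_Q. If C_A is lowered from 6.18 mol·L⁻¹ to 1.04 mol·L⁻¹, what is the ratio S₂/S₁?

S_{P/Q} = (k₁/k₂)·C_A⁻¹, so S₂/S₁ = (C_{A,2}/C_{A,1})⁻¹.
= 6.18/1.04 = 5.94.
Selectivity toward P rises as C_A falls — low-concentration operation is favoured.

5.94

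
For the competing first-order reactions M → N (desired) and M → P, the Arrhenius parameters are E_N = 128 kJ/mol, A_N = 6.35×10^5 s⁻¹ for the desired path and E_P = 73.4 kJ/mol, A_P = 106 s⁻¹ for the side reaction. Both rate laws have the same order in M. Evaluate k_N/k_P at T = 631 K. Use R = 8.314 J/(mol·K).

0.181

k_N/k_P = (A_N/A_P)·exp[−(E_N−E_P)/(RT)] = (A_N/A_P)·exp[(E_P−E_N)/(RT)].
(E_P−E_N)/(RT) = (73.4−128)×10³/(8.314×631) = -54600/5246 = -10.41.
k_N/k_P = (6.35×10^5/106)·exp(-10.41) = 5991 × 3.020×10^-5 = 0.181.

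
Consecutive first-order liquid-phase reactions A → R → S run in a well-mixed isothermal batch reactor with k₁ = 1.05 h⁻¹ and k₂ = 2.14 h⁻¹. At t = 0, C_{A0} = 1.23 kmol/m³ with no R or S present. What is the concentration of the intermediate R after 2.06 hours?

0.122 kmol/m³

The intermediate concentration in a first-order A→B→C sequence is C_R = k₁C_{A0}(e^(−k₁t) − e^(−k₂t))/(k₂−k₁).
e^(−k₁t) = e^(−1.05×2.06) = e^(−2.163) = 0.1150; e^(−k₂t) = e^(−4.408) = 0.01217.
C_R = 1.05×1.23/(2.14−1.05) × (0.1150−0.01217) = 1.185×0.1028 = 0.1218 kmol/m³.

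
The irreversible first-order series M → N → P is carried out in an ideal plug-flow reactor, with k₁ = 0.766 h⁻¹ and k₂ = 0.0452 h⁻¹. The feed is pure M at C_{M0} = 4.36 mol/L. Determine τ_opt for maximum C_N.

Setting dC_N/dτ = 0 gives τ_opt = ln(k₂/k₁)/(k₂−k₁).
= ln(0.0452/0.766)/(0.0452−0.766) = ln(0.05901)/-0.7208 = -2.830/-0.7208 = 3.93 h.

3.93 h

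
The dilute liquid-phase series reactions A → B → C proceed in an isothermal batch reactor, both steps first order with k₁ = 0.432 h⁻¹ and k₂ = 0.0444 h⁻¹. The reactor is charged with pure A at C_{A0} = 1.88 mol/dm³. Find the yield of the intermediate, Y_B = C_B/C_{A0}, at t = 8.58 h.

Solving the coupled first-order balances gives C_B(t) = [k₁/(k₂−k₁)]·C_{A0}·(e^(−k₁t) − e^(−k₂t)).
e^(−k₁t) = e^(−0.432×8.58) = e^(−3.707) = 0.02456; e^(−k₂t) = e^(−0.3810) = 0.6832.
C_B = 0.432×1.88/(0.0444−0.432) × (0.02456−0.6832) = (-2.095)×(-0.6586) = 1.380 mol/dm³.
Y_B = C_B/C_{A0} = 1.380/1.88 = 0.734.

0.734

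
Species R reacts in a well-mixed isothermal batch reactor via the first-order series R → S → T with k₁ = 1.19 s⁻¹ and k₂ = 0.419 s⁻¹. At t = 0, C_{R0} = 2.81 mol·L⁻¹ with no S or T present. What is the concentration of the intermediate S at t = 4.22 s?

The intermediate concentration in a first-order A→B→C sequence is C_S = k₁C_{R0}(e^(−k₁t) − e^(−k₂t))/(k₂−k₁).
e^(−k₁t) = e^(−1.19×4.22) = e^(−5.022) = 0.006593; e^(−k₂t) = e^(−1.768) = 0.1706.
C_S = 1.19×2.81/(0.419−1.19) × (0.006593−0.1706) = (-4.337)×(-0.1641) = 0.7115 mol·L⁻¹.

0.712 mol·L⁻¹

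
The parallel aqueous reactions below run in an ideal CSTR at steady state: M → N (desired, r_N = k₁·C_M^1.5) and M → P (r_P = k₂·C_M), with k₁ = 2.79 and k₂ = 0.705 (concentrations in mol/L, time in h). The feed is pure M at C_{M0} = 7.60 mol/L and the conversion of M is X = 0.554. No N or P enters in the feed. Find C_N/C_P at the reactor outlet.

7.29

Exit C_M = C_{M0}(1−X) = 7.60×0.446 = 3.390 mol/L.
Rates in a CSTR are evaluated at the outlet concentration: r_N = 2.79×3.390^1.5 = 17.41, r_P = 0.705×3.390 = 2.390.
Overall selectivity = C_N/C_P = r_Nτ/(r_Pτ) = r_N/r_P = 7.29.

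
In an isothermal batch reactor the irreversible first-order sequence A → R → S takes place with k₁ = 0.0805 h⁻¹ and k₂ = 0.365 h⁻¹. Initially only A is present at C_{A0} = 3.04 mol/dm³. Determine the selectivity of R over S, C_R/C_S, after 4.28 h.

Solving the coupled first-order balances gives C_R(t) = [k₁/(k₂−k₁)]·C_{A0}·(e^(−k₁t) − e^(−k₂t)).
e^(−k₁t) = e^(−0.0805×4.28) = e^(−0.3445) = 0.7085; e^(−k₂t) = e^(−1.562) = 0.2097.
C_R = 0.0805×3.04/(0.365−0.0805) × (0.7085−0.2097) = 0.8602×0.4989 = 0.4291 mol/dm³.
C_A = C_{A0}e^(−k₁t) = 2.154 mol/dm³, so C_S = C_{A0}−C_A−C_R = 0.4569 mol/dm³; C_R/C_S = 0.939.

0.939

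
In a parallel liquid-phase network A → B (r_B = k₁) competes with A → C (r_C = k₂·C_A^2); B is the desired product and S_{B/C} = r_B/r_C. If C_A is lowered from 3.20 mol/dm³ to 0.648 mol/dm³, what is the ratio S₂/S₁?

24.4

S_{B/C} = (k₁/k₂)·C_A^-2, so S₂/S₁ = (C_{A,2}/C_{A,1})^-2.
= (0.648/3.20)^(-2) = (0.2025)^(-2) = 24.4.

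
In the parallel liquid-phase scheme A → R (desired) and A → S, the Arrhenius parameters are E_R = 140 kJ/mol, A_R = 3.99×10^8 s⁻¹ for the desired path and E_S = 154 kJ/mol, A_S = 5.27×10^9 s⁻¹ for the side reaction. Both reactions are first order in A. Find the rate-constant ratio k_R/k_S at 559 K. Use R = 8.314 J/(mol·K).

1.54

With equal orders, S_{R/S} = k_R/k_S = (A_R/A_S)·exp[(E_S−E_R)/(RT)].
(E_S−E_R)/(RT) = (154−140)×10³/(8.314×559) = 14000/4648 = 3.012.
k_R/k_S = (3.99×10^8/5.27×10^9)·exp(3.012) = 0.07571 × 20.34 = 1.54.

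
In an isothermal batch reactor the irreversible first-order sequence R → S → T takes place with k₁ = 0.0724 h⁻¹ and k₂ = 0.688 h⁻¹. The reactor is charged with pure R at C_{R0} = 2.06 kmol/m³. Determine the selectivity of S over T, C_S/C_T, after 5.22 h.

The intermediate concentration in a first-order A→B→C sequence is C_S = k₁C_{R0}(e^(−k₁t) − e^(−k₂t))/(k₂−k₁).
e^(−k₁t) = e^(−0.0724×5.22) = e^(−0.3779) = 0.6853; e^(−k₂t) = e^(−3.591) = 0.02756.
C_S = 0.0724×2.06/(0.688−0.0724) × (0.6853−0.02756) = 0.2423×0.6577 = 0.1593 kmol/m³.
C_R = C_{R0}e^(−k₁t) = 1.412 kmol/m³, so C_T = C_{R0}−C_R−C_S = 0.4890 kmol/m³; C_S/C_T = 0.326.

0.326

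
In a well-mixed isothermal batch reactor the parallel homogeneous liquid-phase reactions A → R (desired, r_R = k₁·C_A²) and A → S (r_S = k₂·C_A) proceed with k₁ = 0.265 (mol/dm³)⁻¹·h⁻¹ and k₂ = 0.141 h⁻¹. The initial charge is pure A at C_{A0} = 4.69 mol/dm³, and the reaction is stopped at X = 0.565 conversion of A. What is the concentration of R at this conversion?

2.27 mol/dm³

C_A = C_{A0}(1−X) = 2.040 mol/dm³.
Along a PFR/batch, dC_S/dC_A = −r_S/(r_R+r_S) = −k₂/(k₂+k₁·C_A).
Integrating from C_{A0} to C_A: C_S = (0.141/0.265)·ln[(0.141+0.265·4.69)/(0.141+0.265·2.04)] = 0.5321·ln(1.384/0.6816) = 0.3768 mol/dm³.
Then C_R = (C_{A0}−C_A) − C_S = 2.650 − 0.3768 = 2.273 mol/dm³.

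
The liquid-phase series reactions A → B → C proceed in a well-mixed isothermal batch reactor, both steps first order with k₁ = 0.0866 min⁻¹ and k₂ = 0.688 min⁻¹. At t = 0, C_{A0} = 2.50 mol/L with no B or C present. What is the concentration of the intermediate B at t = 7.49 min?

The intermediate concentration in a first-order A→B→C sequence is C_B = k₁C_{A0}(e^(−k₁t) − e^(−k₂t))/(k₂−k₁).
e^(−k₁t) = e^(−0.0866×7.49) = e^(−0.6486) = 0.5228; e^(−k₂t) = e^(−5.153) = 0.005781.
C_B = 0.0866×2.50/(0.688−0.0866) × (0.5228−0.005781) = 0.3600×0.5170 = 0.1861 mol/L.

0.186 mol/L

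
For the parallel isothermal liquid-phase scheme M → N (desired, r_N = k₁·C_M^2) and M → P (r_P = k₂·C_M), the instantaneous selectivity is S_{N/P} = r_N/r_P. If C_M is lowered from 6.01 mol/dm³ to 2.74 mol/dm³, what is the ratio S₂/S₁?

0.456

S_{N/P} = (k₁/k₂)·C_M, so S₂/S₁ = (C_{M,2}/C_{M,1}).
= 2.74/6.01 = 0.456.
Selectivity toward N falls as C_M falls — high-concentration operation is favoured.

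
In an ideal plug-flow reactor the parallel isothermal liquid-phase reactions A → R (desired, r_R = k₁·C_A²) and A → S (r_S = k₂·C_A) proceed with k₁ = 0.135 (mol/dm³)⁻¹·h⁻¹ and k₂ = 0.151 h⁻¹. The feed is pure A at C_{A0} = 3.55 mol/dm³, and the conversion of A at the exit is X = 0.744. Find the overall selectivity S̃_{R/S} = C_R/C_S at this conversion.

1.83

C_A = C_{A0}(1−X) = 0.9088 mol/dm³.
Along a PFR/batch, dC_S/dC_A = −r_S/(r_R+r_S) = −k₂/(k₂+k₁·C_A).
Integrating from C_{A0} to C_A: C_S = (0.151/0.135)·ln[(0.151+0.135·3.55)/(0.151+0.135·0.909)] = 1.119·ln(0.6302/0.2737) = 0.9330 mol/dm³.
Then C_R = (C_{A0}−C_A) − C_S = 2.641 − 0.9330 = 1.708 mol/dm³.
S̃_{R/S} = C_R/C_S = 1.708/0.9330 = 1.83.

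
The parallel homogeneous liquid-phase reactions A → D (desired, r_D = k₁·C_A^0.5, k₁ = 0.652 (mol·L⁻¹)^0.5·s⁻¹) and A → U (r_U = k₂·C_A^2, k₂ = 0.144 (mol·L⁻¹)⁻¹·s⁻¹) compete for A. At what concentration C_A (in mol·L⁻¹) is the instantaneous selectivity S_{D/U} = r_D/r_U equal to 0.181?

S_{D/U} = (k₁/k₂)·C_A^-1.5 ⇒ C_A = (S·k₂/k₁)^(1/(-1.5)).
= (0.181×0.144/0.652)^(-0.6667) = (0.03998)^(-0.6667) = 8.55 mol·L⁻¹.

8.55 mol·L⁻¹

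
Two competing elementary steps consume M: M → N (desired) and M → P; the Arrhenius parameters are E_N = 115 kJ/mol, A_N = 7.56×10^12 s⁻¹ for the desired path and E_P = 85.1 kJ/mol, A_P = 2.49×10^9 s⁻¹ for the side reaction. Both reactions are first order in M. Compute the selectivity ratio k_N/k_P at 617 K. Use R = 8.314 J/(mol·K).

k_N/k_P = (A_N/A_P)·exp[−(E_N−E_P)/(RT)] = (A_N/A_P)·exp[(E_P−E_N)/(RT)].
(E_P−E_N)/(RT) = (85.1−115)×10³/(8.314×617) = -29900/5130 = -5.829.
k_N/k_P = (7.56×10^12/2.49×10^9)·exp(-5.829) = 3036 × 0.002942 = 8.93.
Since E_N > E_P, raising the temperature improves selectivity toward N.

8.93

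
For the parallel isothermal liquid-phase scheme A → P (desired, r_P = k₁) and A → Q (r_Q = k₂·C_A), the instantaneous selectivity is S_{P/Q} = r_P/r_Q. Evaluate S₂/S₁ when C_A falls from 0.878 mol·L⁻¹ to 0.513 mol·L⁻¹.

S_{P/Q} = (k₁/k₂)·C_A⁻¹, so S₂/S₁ = (C_{A,2}/C_{A,1})⁻¹.
= 0.878/0.513 = 1.71.
Selectivity toward P rises as C_A falls — low-concentration operation is favoured.

1.71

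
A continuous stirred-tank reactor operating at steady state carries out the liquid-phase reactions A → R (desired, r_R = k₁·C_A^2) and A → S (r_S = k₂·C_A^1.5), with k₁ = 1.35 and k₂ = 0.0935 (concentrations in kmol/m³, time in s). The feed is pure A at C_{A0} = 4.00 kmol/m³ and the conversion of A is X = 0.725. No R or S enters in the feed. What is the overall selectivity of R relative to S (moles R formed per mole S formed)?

15.1

Exit C_A = C_{A0}(1−X) = 4.00×0.275 = 1.100 kmol/m³.
A CSTR operates uniformly at the exit composition, giving r_R = 1.634 and r_S = 0.1079 (each k·C_A^n at C_A = 1.100).
Overall selectivity = C_R/C_S = r_Rτ/(r_Sτ) = r_R/r_S = 15.1.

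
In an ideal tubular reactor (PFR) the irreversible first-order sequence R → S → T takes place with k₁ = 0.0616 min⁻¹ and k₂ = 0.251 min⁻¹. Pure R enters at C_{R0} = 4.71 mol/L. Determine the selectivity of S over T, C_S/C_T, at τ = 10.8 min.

0.428

The intermediate concentration in a first-order A→B→C sequence is C_S = k₁C_{R0}(e^(−k₁τ) − e^(−k₂τ))/(k₂−k₁).
e^(−k₁τ) = e^(−0.0616×10.8) = e^(−0.6653) = 0.5141; e^(−k₂τ) = e^(−2.711) = 0.06648.
C_S = 0.0616×4.71/(0.251−0.0616) × (0.5141−0.06648) = 1.532×0.4476 = 0.6857 mol/L.
C_R = C_{R0}e^(−k₁τ) = 2.422 mol/L, so C_T = C_{R0}−C_R−C_S = 1.603 mol/L; C_S/C_T = 0.428.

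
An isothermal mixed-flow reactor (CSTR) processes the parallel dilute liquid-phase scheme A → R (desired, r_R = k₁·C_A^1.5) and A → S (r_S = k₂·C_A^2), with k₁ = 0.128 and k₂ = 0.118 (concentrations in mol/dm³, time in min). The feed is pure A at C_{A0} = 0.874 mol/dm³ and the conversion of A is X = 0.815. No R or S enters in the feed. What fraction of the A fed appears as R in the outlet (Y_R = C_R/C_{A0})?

Exit C_A = C_{A0}(1−X) = 0.874×0.185 = 0.1617 mol/dm³.
Rates in a CSTR are evaluated at the outlet concentration: r_R = 0.128×0.1617^1.5 = 0.008322, r_S = 0.118×0.1617^2 = 0.003085.
Fraction of consumed A going to R: r_R/(r_R+r_S) = 0.7296.
C_R = 0.7296·C_{A0}·X = 0.7296×0.874×0.815 = 0.520 mol/dm³; Y_R = C_R/C_{A0} = 0.595.

0.595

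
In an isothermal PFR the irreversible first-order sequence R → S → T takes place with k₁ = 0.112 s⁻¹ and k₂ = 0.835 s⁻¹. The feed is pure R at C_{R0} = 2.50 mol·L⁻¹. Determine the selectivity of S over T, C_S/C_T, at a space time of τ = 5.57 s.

The intermediate concentration in a first-order A→B→C sequence is C_S = k₁C_{R0}(e^(−k₁τ) − e^(−k₂τ))/(k₂−k₁).
e^(−k₁τ) = e^(−0.112×5.57) = e^(−0.6238) = 0.5359; e^(−k₂τ) = e^(−4.651) = 0.009553.
C_S = 0.112×2.50/(0.835−0.112) × (0.5359−0.009553) = 0.3873×0.5263 = 0.2038 mol·L⁻¹.
C_R = C_{R0}e^(−k₁τ) = 1.340 mol·L⁻¹, so C_T = C_{R0}−C_R−C_S = 0.9565 mol·L⁻¹; C_S/C_T = 0.213.

0.213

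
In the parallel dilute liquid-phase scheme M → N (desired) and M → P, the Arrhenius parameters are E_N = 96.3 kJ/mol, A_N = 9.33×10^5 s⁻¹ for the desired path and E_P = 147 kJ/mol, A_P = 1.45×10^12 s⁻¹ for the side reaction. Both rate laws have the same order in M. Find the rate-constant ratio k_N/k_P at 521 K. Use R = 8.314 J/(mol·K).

0.0779

With equal orders, S_{N/P} = k_N/k_P = (A_N/A_P)·exp[(E_P−E_N)/(RT)].
(E_P−E_N)/(RT) = (147−96.3)×10³/(8.314×521) = 50700/4332 = 11.70.
k_N/k_P = (9.33×10^5/1.45×10^12)·exp(11.70) = 6.434×10^-7 × 1.211×10^5 = 0.0779.
Since E_N < E_P, lowering the temperature improves selectivity toward N.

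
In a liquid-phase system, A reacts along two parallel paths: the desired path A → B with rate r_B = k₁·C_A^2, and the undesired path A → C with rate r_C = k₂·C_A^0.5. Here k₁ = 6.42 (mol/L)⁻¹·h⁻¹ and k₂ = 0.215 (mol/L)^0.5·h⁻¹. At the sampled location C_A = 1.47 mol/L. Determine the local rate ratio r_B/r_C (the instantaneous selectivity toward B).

53.2

S_{B/C} = r_B/r_C = (k₁·C_A^2)/(k₂·C_A^0.5) = (k₁/k₂)·C_A^1.5.
= (6.42×1.470^2) / (0.215×1.470^0.5) = 13.87/0.2607 = 53.2.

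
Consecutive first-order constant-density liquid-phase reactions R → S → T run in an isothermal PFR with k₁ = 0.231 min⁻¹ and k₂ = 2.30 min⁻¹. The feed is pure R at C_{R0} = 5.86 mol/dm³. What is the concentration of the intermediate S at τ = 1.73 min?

For first-order series with pure R initially, C_S(τ) = k₁C_{R0}/(k₂−k₁)·(e^(−k₁τ) − e^(−k₂τ)).
e^(−k₁τ) = e^(−0.231×1.73) = e^(−0.3996) = 0.6706; e^(−k₂τ) = e^(−3.979) = 0.01870.
C_S = 0.231×5.86/(2.30−0.231) × (0.6706−0.01870) = 0.6543×0.6519 = 0.4265 mol/dm³.

0.426 mol/dm³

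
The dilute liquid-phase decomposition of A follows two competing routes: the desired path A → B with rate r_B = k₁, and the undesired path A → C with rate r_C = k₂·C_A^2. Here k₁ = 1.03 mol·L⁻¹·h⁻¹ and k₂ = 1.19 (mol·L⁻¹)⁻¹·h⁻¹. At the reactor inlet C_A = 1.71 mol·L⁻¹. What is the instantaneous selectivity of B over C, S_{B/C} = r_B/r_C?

S_{B/C} = r_B/r_C = (k₁)/(k₂·C_A^2) = (k₁/k₂)·C_A^-2.
= (1.03) / (1.19×1.710^2) = 1.030/3.480 = 0.296.
The undesired path is higher order in A, so low C_A (CSTR or dilute feed) favours B.

0.296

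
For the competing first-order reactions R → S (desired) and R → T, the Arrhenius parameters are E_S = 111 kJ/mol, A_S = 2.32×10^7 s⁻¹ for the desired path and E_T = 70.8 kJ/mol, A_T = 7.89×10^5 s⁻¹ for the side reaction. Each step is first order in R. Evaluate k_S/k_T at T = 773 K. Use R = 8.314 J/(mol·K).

k_S/k_T = (A_S/A_T)·exp[−(E_S−E_T)/(RT)] = (A_S/A_T)·exp[(E_T−E_S)/(RT)].
(E_T−E_S)/(RT) = (70.8−111)×10³/(8.314×773) = -40200/6427 = -6.255.
k_S/k_T = (2.32×10^7/7.89×10^5)·exp(-6.255) = 29.40 × 0.001921 = 0.0565.

0.0565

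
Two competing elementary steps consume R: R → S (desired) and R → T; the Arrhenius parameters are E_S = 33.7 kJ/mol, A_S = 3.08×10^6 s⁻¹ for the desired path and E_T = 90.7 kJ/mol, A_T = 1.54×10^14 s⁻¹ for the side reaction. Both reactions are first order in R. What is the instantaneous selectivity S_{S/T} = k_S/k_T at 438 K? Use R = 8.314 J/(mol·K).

k_S/k_T = (A_S/A_T)·exp[−(E_S−E_T)/(RT)] = (A_S/A_T)·exp[(E_T−E_S)/(RT)].
(E_T−E_S)/(RT) = (90.7−33.7)×10³/(8.314×438) = 57000/3642 = 15.65.
k_S/k_T = (3.08×10^6/1.54×10^14)·exp(15.65) = 2.000×10^-8 × 6.279×10^6 = 0.126.
Since E_S < E_T, lowering the temperature improves selectivity toward S.

0.126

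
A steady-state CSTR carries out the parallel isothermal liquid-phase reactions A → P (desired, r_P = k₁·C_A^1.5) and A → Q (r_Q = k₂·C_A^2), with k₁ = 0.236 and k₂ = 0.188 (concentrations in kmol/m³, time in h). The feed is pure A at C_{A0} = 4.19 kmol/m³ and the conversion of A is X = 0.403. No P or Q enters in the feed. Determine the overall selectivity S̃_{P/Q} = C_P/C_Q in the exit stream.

Exit C_A = C_{A0}(1−X) = 4.19×0.597 = 2.501 kmol/m³.
In a CSTR the entire volume is at exit conditions, so r_P = 0.236×2.501^1.5 = 0.9337 and r_Q = 0.188×2.501^2 = 1.176.
Overall selectivity = C_P/C_Q = r_Pτ/(r_Qτ) = r_P/r_Q = 0.794.

0.794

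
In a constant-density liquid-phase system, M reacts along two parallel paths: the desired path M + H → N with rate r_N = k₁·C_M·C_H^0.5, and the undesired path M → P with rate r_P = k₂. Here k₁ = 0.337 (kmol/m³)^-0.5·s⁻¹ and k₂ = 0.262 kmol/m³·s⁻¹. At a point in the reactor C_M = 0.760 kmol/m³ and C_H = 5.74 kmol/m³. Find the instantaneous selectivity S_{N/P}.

2.34

S_{N/P} = r_N/r_P = (k₁·C_M·C_H^0.5)/(k₂) = (k₁/k₂)·C_M·C_H^0.5.
= (0.337×0.7600×5.740^0.5) / (0.262) = 0.6136/0.2620 = 2.34.
Since the desired path is higher order in M, keeping C_M high (PFR or concentrated feed) favours N.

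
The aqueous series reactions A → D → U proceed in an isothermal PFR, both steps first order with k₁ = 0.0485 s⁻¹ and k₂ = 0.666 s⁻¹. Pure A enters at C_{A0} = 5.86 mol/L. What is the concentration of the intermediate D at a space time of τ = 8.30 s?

Solving the coupled first-order balances gives C_D(τ) = [k₁/(k₂−k₁)]·C_{A0}·(e^(−k₁τ) − e^(−k₂τ)).
e^(−k₁τ) = e^(−0.0485×8.30) = e^(−0.4026) = 0.6686; e^(−k₂τ) = e^(−5.528) = 0.003975.
C_D = 0.0485×5.86/(0.666−0.0485) × (0.6686−0.003975) = 0.4603×0.6646 = 0.3059 mol/L.

0.306 mol/L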